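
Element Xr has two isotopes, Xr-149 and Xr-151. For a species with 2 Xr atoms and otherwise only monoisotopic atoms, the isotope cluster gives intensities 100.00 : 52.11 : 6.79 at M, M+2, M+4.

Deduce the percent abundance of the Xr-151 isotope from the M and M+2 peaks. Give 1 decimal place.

Write p for the Xr-149 fraction. I(M+2)/I(M) = [C(2,1)·p^1·(1−p)] / p^2 = 2·(1−p)/p = 52.11/100.00 = 0.5211
(1−p)/p = 0.5211/2 = 0.2606  ⇒  p = 1/(1 + 0.2606) = 0.7933
Xr-149: 79.3%, Xr-151: 20.7%.

20.7%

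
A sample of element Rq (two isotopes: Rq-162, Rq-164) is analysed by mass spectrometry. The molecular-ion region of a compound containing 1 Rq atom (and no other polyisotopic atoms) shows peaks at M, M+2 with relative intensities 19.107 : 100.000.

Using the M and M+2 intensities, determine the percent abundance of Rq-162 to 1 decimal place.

16.0%

If p is the fraction of Rq that is Rq-162, then I(M+2)/I(M) = [C(1,1)·p^0·(1−p)] / p^1 = 1·(1−p)/p = 100.000/19.107 = 5.2337
(1−p)/p = 5.2337/1 = 5.2337  ⇒  p = 1/(1 + 5.2337) = 0.1604
Rq-162: 16.0%, Rq-164: 84.0%.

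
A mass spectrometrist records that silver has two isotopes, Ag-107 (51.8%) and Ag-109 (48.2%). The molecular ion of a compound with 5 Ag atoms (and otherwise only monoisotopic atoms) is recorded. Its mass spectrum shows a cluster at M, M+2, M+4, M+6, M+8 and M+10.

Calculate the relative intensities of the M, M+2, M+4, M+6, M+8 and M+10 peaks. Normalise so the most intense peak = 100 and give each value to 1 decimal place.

Expanding (0.518 + 0.482)^5:
P(M) = 0.518^5 = 0.037295
P(M+2) = 5 × 0.518^4 × 0.482^1 = 0.173515
P(M+4) = 10 × 0.518^3 × 0.482^2 = 0.322911
P(M+6) = 10 × 0.518^2 × 0.482^3 = 0.300470
P(M+8) = 5 × 0.518^1 × 0.482^4 = 0.139794
P(M+10) = 0.482^5 = 0.026016
The M+4 peak is largest (0.322911); scaling to 100 gives 11.5 : 53.7 : 100.0 : 93.1 : 43.3 : 8.1.

11.5 : 53.7 : 100.0 : 93.1 : 43.3 : 8.1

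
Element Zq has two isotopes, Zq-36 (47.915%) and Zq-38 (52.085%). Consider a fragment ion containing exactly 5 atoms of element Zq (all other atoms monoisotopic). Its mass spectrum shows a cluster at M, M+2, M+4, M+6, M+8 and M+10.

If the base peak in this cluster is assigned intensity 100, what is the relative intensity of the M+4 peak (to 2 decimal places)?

91.99

Binomial terms of (0.47915 + 0.52085)^5: M 0.0253, M+2 0.1373, M+4 0.2984, M+6 0.3244, M+8 0.1763, M+10 0.0383 → M+6 is the base peak.
P(M+6) = C(5,3) × 0.47915^2 × 0.52085^3 = 10 × 0.22958472 × 0.14129865 = 0.324400 (base)
P(M+4) = C(5,2) × 0.47915^3 × 0.52085^2 = 10 × 0.11000552 × 0.27128472 = 0.298428
Relative intensity = 0.298428 / 0.324400 × 100 = 91.99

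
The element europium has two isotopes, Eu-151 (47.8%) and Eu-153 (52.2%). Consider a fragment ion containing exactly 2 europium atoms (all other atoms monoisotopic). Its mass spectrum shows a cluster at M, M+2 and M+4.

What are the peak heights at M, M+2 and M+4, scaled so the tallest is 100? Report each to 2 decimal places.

Expanding (0.478 + 0.522)^2:
P(M) = 0.478^2 = 0.228484
P(M+2) = 2 × 0.478^1 × 0.522^1 = 0.499032
P(M+4) = 0.522^2 = 0.272484
The M+2 peak is largest (0.499032); scaling to 100 gives 45.79 : 100.00 : 54.60.

45.79 : 100.00 : 54.60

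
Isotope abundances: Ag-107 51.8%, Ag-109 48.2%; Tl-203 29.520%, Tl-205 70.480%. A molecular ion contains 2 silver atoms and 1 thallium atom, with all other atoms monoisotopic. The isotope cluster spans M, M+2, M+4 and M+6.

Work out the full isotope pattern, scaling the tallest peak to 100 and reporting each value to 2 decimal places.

Silver pattern (n=2): 0.268324 : 0.499352 : 0.232324
Thallium pattern (n=1): 0.2952 : 0.7048
Convolve the two distributions (both contribute in 2-u steps):
  M: 0.268324×0.2952 = 0.079209
  M+2: 0.268324×0.7048 + 0.499352×0.2952 = 0.336523
  M+4: 0.499352×0.7048 + 0.232324×0.2952 = 0.420525
  M+6: 0.232324×0.7048 = 0.163742
Scale to base peak (0.420525) = 100: 18.84 : 80.02 : 100.00 : 38.94

18.84 : 80.02 : 100.00 : 38.94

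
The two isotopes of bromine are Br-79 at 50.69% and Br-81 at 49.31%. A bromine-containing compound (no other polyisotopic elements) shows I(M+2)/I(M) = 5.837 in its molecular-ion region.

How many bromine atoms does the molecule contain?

6

For n independent Br atoms, I(M+2)/I(M) = n · (abundance Br-81) / (abundance Br-79) = n · 0.4931/0.5069.
n = 5.837 × 0.5069/0.4931 = 6.00 ≈ 6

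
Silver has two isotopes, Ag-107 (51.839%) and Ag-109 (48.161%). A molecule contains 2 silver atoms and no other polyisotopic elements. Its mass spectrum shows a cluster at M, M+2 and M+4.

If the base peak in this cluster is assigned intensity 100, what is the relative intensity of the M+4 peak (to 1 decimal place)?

46.5

Binomial terms of (0.51839 + 0.48161)^2: M 0.2687, M+2 0.4993, M+4 0.2319 → M+2 is the base peak.
P(M+2) = C(2,1) × 0.51839^1 × 0.48161^1 = 2 × 0.51839 × 0.48161 = 0.499324 (base)
P(M+4) = C(2,2) × 0.51839^0 × 0.48161^2 = 1 × 1.0000 × 0.23194819 = 0.231948
Relative intensity = 0.231948 / 0.499324 × 100 = 46.5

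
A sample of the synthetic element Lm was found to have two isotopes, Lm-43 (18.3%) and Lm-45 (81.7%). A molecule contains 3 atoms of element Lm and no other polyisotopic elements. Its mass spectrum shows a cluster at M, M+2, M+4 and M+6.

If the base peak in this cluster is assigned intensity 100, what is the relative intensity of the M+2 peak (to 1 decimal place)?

15.1

Binomial terms of (0.183 + 0.817)^3: M 0.0061, M+2 0.0821, M+4 0.3665, M+6 0.5453 → M+6 is the base peak.
P(M+6) = C(3,3) × 0.183^0 × 0.817^3 = 1 × 1.0000 × 0.54533851 = 0.545339 (base)
P(M+2) = C(3,1) × 0.183^2 × 0.817^1 = 3 × 0.033489 × 0.8170 = 0.082082
Relative intensity = 0.082082 / 0.545339 × 100 = 15.1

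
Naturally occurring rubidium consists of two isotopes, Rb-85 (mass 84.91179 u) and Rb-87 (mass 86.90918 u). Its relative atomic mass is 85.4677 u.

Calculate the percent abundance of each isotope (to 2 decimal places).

Rb-85: 72.17%, Rb-87: 27.83%

Let x be the fractional abundance of Rb-85; then Rb-87 has abundance 1 − x.
84.91179·x + 86.90918·(1 − x) = 85.4677
(84.91179 − 86.90918)·x = 85.4677 − 86.90918
x = -1.44148 / -1.99739 = 0.72168 → 72.17% Rb-85, 27.83% Rb-87.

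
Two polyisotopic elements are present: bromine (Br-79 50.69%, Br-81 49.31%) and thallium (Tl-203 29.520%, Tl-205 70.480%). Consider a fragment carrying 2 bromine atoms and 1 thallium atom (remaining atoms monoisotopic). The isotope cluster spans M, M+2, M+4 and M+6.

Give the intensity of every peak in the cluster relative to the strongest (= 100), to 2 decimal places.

Bromine pattern (n=2): 0.25694761 : 0.49990478 : 0.24314761
Thallium pattern (n=1): 0.2952 : 0.7048
Convolve the two distributions (both contribute in 2-u steps):
  M: 0.25694761×0.2952 = 0.075851
  M+2: 0.25694761×0.7048 + 0.49990478×0.2952 = 0.328669
  M+4: 0.49990478×0.7048 + 0.24314761×0.2952 = 0.424110
  M+6: 0.24314761×0.7048 = 0.171370
Scale to base peak (0.424110) = 100: 17.88 : 77.50 : 100.00 : 40.41

17.88 : 77.50 : 100.00 : 40.41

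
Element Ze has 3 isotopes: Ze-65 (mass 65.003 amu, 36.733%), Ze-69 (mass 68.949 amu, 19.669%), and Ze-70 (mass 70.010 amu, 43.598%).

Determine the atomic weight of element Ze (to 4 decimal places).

Weight each isotope mass by its fractional abundance: 0.36733 × 65.003 + 0.19669 × 68.949 + 0.43598 × 70.010
= 23.87755 + 13.56158 + 30.52296 = 67.96209 amu

67.9621 amu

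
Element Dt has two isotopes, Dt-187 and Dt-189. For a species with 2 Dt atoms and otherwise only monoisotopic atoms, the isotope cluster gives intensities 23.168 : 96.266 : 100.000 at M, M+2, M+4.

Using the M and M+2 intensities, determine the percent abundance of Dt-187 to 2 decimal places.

Write p for the Dt-187 fraction. I(M+2)/I(M) = [C(2,1)·p^1·(1−p)] / p^2 = 2·(1−p)/p = 96.266/23.168 = 4.1551
(1−p)/p = 4.1551/2 = 2.0776  ⇒  p = 1/(1 + 2.0776) = 0.3249
Dt-187: 32.49%, Dt-189: 67.51%.

32.49%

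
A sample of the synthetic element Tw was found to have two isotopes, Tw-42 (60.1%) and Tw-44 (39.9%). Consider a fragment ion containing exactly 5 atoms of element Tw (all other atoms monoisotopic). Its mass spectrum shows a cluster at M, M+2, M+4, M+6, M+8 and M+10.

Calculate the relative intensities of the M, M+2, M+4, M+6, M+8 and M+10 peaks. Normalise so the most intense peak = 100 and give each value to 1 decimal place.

22.7 : 75.3 : 100.0 : 66.4 : 22.0 : 2.9

Expanding (0.601 + 0.399)^5:
P(M) = 0.601^5 = 0.078410
P(M+2) = 5 × 0.601^4 × 0.399^1 = 0.260280
P(M+4) = 10 × 0.601^3 × 0.399^2 = 0.345596
P(M+6) = 10 × 0.601^2 × 0.399^3 = 0.229439
P(M+8) = 5 × 0.601^1 × 0.399^4 = 0.076162
P(M+10) = 0.399^5 = 0.010113
The M+4 peak is largest (0.345596); scaling to 100 gives 22.7 : 75.3 : 100.0 : 66.4 : 22.0 : 2.9.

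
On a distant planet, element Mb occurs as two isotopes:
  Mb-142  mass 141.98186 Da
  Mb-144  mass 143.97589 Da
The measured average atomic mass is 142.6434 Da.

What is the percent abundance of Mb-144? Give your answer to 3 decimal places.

33.176%

With x = fraction of Mb-142 (so Mb-144 is 1 − x):
141.98186·x + 143.97589·(1 − x) = 142.6434
(141.98186 − 143.97589)·x = 142.6434 − 143.97589
x = -1.33249 / -1.99403 = 0.66824 → 66.824% Mb-142, 33.176% Mb-144.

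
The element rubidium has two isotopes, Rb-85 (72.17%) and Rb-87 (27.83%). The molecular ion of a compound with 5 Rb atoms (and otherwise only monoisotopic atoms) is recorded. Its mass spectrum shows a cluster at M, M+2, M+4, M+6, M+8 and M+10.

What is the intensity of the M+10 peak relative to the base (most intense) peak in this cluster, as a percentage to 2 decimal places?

Binomial terms of (0.7217 + 0.2783)^5: M 0.1958, M+2 0.3775, M+4 0.2911, M+6 0.1123, M+8 0.0216, M+10 0.0017 → M+2 is the base peak.
P(M+2) = C(5,1) × 0.7217^4 × 0.2783^1 = 5 × 0.27128565 × 0.2783 = 0.377494 (base)
P(M+10) = C(5,5) × 0.7217^0 × 0.2783^5 = 1 × 1.0000 × 0.00166942 = 0.001669
Relative intensity = 0.001669 / 0.377494 × 100 = 0.44

0.44%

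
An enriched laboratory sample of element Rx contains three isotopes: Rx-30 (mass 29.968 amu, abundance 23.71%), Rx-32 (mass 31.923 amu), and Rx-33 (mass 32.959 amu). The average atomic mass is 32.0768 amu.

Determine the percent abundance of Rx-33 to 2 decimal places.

The remaining 76.29% is split between Rx-32 (fraction x) and Rx-33 (fraction 0.7629 − x).
Substituting: 31.923x + 32.959(0.7629 − x) = 24.9713872
(31.923 − 32.959)x = -0.1730339  ⇒  x = 0.16702, y = 0.59588
Rx-32: 16.70%, Rx-33: 59.59%.

59.59%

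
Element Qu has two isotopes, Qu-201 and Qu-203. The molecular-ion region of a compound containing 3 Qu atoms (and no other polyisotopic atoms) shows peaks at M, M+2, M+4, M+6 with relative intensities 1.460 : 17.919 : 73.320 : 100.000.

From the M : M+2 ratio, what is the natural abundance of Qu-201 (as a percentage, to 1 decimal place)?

19.6%

Write p for the Qu-201 fraction. I(M+2)/I(M) = [C(3,1)·p^2·(1−p)] / p^3 = 3·(1−p)/p = 17.919/1.460 = 12.2733
(1−p)/p = 12.2733/3 = 4.0911  ⇒  p = 1/(1 + 4.0911) = 0.1964
Qu-201: 19.6%, Qu-203: 80.4%.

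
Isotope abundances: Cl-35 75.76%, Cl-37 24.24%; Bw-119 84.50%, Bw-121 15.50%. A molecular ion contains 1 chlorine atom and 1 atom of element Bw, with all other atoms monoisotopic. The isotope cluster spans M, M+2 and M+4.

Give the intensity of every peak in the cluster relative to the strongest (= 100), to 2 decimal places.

100.00 : 50.34 : 5.87

Chlorine pattern (n=1): 0.7576 : 0.2424
Element Bw pattern (n=1): 0.8450 : 0.1550
Convolve the two distributions (both contribute in 2-u steps):
  M: 0.7576×0.8450 = 0.640172
  M+2: 0.7576×0.1550 + 0.2424×0.8450 = 0.322256
  M+4: 0.2424×0.1550 = 0.037572
Scale to base peak (0.640172) = 100: 100.00 : 50.34 : 5.87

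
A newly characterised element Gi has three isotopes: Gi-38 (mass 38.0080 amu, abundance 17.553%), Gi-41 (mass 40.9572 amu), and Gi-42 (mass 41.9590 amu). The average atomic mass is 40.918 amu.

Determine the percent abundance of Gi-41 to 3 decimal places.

The remaining 82.447% is split between Gi-41 (fraction x) and Gi-42 (fraction 0.82447 − x).
Substituting: 40.9572x + 41.9590(0.82447 − x) = 34.24645576
(40.9572 − 41.9590)x = -0.34748097  ⇒  x = 0.34686, y = 0.47761
Gi-41: 34.686%, Gi-42: 47.761%.

34.686%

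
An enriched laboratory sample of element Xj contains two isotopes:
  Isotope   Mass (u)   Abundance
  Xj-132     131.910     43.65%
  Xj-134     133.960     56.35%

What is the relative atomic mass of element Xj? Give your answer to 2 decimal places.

133.07 u

Average mass = Σ (abundance × isotope mass) = 0.4365 × 131.910 + 0.5635 × 133.960
= 57.5787 + 75.4865 = 133.0652 u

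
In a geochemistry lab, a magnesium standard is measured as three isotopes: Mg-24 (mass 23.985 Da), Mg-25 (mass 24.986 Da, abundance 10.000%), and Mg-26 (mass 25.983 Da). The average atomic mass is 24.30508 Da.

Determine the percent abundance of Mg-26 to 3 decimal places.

The remaining 90.000% is split between Mg-24 (fraction x) and Mg-26 (fraction 0.90000 − x).
Substituting: 23.985x + 25.983(0.90000 − x) = 21.80648
(23.985 − 25.983)x = -1.57822  ⇒  x = 0.78990, y = 0.11010
Mg-24: 78.990%, Mg-26: 11.010%.

11.010%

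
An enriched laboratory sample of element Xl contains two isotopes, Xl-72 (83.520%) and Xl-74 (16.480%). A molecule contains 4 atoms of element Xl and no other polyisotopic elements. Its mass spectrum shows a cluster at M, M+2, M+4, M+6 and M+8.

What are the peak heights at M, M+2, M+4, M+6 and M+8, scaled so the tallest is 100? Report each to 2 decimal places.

Expanding (0.83520 + 0.16480)^4:
P(M) = 0.83520^4 = 0.486589
P(M+2) = 4 × 0.83520^3 × 0.16480^1 = 0.384051
P(M+4) = 6 × 0.83520^2 × 0.16480^2 = 0.113670
P(M+6) = 4 × 0.83520^1 × 0.16480^3 = 0.014953
P(M+8) = 0.16480^4 = 0.000738
The M peak is largest (0.486589); scaling to 100 gives 100.00 : 78.93 : 23.36 : 3.07 : 0.15.

100.00 : 78.93 : 23.36 : 3.07 : 0.15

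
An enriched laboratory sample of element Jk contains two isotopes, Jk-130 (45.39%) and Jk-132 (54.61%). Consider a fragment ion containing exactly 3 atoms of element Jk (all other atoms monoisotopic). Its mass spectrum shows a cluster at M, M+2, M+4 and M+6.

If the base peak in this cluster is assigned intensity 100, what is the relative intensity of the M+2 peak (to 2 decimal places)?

(0.4539 + 0.5461)^3 gives M 0.0935, M+2 0.3375, M+4 0.4061, M+6 0.1629; the largest is M+4.
P(M+4) = C(3,2) × 0.4539^1 × 0.5461^2 = 3 × 0.4539 × 0.29822521 = 0.406093 (base)
P(M+2) = C(3,1) × 0.4539^2 × 0.5461^1 = 3 × 0.20602521 × 0.5461 = 0.337531
Relative intensity = 0.337531 / 0.406093 × 100 = 83.12

83.12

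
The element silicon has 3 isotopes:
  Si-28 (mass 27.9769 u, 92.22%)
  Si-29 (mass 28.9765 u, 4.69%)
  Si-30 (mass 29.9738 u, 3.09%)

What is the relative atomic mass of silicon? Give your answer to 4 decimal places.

28.0855 u

Weight each isotope mass by its fractional abundance: 0.9222 × 27.9769 + 0.0469 × 28.9765 + 0.0309 × 29.9738
= 25.80030 + 1.35900 + 0.92619 = 28.08549 u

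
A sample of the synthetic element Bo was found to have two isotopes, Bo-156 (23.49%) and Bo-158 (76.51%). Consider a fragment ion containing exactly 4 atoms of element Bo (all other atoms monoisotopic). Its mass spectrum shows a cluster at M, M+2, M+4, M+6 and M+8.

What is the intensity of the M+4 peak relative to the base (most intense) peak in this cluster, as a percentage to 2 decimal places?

46.05%

Binomial terms of (0.2349 + 0.7651)^4: M 0.0030, M+2 0.0397, M+4 0.1938, M+6 0.4208, M+8 0.3427 → M+6 is the base peak.
P(M+6) = C(4,3) × 0.2349^1 × 0.7651^3 = 4 × 0.2349 × 0.44787272 = 0.420821 (base)
P(M+4) = C(4,2) × 0.2349^2 × 0.7651^2 = 6 × 0.05517801 × 0.58537801 = 0.193800
Relative intensity = 0.193800 / 0.420821 × 100 = 46.05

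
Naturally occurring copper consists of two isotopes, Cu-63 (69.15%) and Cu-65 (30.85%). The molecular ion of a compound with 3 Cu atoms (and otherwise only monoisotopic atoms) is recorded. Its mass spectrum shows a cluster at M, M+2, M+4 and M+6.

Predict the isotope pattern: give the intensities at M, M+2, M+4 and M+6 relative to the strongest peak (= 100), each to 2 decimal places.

The 3 Cu atoms are independent, so intensities follow the terms of (0.6915 + 0.3085)^3.
P(M) = 0.6915^3 = 0.330656
P(M+2) = 3 × 0.6915^2 × 0.3085^1 = 0.442548
P(M+4) = 3 × 0.6915^1 × 0.3085^2 = 0.197435
P(M+6) = 0.3085^3 = 0.029361
The M+2 peak is largest (0.442548); scaling to 100 gives 74.72 : 100.00 : 44.61 : 6.63.

74.72 : 100.00 : 44.61 : 6.63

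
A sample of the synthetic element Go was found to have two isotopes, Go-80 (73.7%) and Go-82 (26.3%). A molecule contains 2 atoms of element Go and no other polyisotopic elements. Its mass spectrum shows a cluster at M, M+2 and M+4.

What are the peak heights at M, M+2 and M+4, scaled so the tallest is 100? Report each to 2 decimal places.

Expanding (0.737 + 0.263)^2:
P(M) = 0.737^2 = 0.543169
P(M+2) = 2 × 0.737^1 × 0.263^1 = 0.387662
P(M+4) = 0.263^2 = 0.069169
The M peak is largest (0.543169); scaling to 100 gives 100.00 : 71.37 : 12.73.

100.00 : 71.37 : 12.73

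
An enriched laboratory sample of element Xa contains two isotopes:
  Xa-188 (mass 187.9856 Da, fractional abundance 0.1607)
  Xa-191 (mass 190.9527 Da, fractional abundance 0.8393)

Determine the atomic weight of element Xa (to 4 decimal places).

Average mass = Σ (abundance × isotope mass) = 0.1607 × 187.9856 + 0.8393 × 190.9527
= 30.20929 + 160.26660 = 190.47589 Da

190.4759 Da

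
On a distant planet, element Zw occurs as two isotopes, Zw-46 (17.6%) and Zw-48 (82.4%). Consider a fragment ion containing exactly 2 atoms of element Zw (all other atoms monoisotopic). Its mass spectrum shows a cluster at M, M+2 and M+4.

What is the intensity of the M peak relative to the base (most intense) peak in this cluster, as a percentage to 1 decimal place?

(0.176 + 0.824)^2 gives M 0.0310, M+2 0.2900, M+4 0.6790; the largest is M+4.
P(M+4) = C(2,2) × 0.176^0 × 0.824^2 = 1 × 1.0000 × 0.678976 = 0.678976 (base)
P(M) = C(2,0) × 0.176^2 × 0.824^0 = 1 × 0.030976 × 1.0000 = 0.030976
Relative intensity = 0.030976 / 0.678976 × 100 = 4.6

4.6%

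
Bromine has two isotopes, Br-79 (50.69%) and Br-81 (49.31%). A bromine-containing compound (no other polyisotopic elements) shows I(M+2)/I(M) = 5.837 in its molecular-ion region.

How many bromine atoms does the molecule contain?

6

The M+2/M ratio from n Br atoms is n · q/p = n · 0.4931/0.5069.
n = 5.837 × 0.5069/0.4931 = 6.00 ≈ 6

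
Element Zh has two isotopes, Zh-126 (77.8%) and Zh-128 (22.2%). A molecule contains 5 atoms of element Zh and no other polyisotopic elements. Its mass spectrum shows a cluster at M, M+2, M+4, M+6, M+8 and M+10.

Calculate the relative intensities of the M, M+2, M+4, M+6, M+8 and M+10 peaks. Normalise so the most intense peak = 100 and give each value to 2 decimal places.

Each Zh atom is independently Zh-126 (p = 0.778) or Zh-128 (q = 0.222); the cluster is the binomial expansion (p + q)^5.
P(M) = 0.778^5 = 0.285035
P(M+2) = 5 × 0.778^4 × 0.222^1 = 0.406669
P(M+4) = 10 × 0.778^3 × 0.222^2 = 0.232084
P(M+6) = 10 × 0.778^2 × 0.222^3 = 0.066224
P(M+8) = 5 × 0.778^1 × 0.222^4 = 0.009448
P(M+10) = 0.222^5 = 0.000539
The M+2 peak is largest (0.406669); scaling to 100 gives 70.09 : 100.00 : 57.07 : 16.28 : 2.32 : 0.13.

70.09 : 100.00 : 57.07 : 16.28 : 2.32 : 0.13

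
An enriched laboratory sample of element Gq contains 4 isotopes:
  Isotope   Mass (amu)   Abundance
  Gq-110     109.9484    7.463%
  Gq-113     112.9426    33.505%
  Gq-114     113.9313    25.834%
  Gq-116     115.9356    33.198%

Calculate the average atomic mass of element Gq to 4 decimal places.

113.9682 amu

Average mass = Σ (abundance × isotope mass) = 0.07463 × 109.9484 + 0.33505 × 112.9426 + 0.25834 × 113.9313 + 0.33198 × 115.9356
= 8.20545 + 37.84142 + 29.43301 + 38.48830 = 113.96818 amu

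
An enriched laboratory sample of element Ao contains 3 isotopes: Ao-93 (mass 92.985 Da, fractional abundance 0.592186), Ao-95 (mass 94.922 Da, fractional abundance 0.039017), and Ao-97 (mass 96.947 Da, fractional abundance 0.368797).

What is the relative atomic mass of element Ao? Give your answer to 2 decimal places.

94.52 Da

The abundance-weighted mean is 0.592186 × 92.985 + 0.039017 × 94.922 + 0.368797 × 96.947
= 55.0644 + 3.7036 + 35.7538 = 94.5218 Da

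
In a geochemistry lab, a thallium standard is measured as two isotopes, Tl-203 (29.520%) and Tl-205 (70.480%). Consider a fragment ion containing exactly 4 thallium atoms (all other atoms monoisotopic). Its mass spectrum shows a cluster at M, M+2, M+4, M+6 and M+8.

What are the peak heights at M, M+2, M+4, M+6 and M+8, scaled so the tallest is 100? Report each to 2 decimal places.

1.84 : 17.54 : 62.83 : 100.00 : 59.69

The 4 Tl atoms are independent, so intensities follow the terms of (0.29520 + 0.70480)^4.
P(M) = 0.29520^4 = 0.007594
P(M+2) = 4 × 0.29520^3 × 0.70480^1 = 0.072523
P(M+4) = 6 × 0.29520^2 × 0.70480^2 = 0.259726
P(M+6) = 4 × 0.29520^1 × 0.70480^3 = 0.413403
P(M+8) = 0.70480^4 = 0.246754
The M+6 peak is largest (0.413403); scaling to 100 gives 1.84 : 17.54 : 62.83 : 100.00 : 59.69.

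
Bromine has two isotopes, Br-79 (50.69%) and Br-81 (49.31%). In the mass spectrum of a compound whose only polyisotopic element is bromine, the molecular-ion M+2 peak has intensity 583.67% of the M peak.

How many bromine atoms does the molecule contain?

With n Br atoms, P(M+2)/P(M) = C(n,1)·p^(n−1)q / p^n = n·q/p = n · 0.4931/0.5069.
n = 5.8367 × 0.5069/0.4931 = 6.00 ≈ 6

6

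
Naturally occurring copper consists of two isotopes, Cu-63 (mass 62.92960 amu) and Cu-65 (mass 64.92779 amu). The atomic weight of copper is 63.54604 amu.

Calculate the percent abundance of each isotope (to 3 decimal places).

Writing the weighted mean with unknown fraction x of Cu-63:
62.92960·x + 64.92779·(1 − x) = 63.54604
(62.92960 − 64.92779)·x = 63.54604 − 64.92779
x = -1.38175 / -1.99819 = 0.69150 → 69.150% Cu-63, 30.850% Cu-65.

Cu-63: 69.150%, Cu-65: 30.850%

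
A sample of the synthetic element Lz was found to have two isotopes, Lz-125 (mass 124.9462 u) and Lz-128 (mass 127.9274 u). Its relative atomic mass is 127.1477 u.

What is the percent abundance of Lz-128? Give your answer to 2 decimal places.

73.85%

Let x be the fractional abundance of Lz-125; then Lz-128 has abundance 1 − x.
124.9462·x + 127.9274·(1 − x) = 127.1477
(124.9462 − 127.9274)·x = 127.1477 − 127.9274
x = -0.7797 / -2.9812 = 0.26154 → 26.15% Lz-125, 73.85% Lz-128.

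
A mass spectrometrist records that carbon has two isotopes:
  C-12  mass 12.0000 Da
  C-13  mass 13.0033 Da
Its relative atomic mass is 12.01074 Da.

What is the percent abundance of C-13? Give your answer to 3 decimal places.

Let x be the fractional abundance of C-12; then C-13 has abundance 1 − x.
12.0000·x + 13.0033·(1 − x) = 12.01074
(12.0000 − 13.0033)·x = 12.01074 − 13.0033
x = -0.99256 / -1.0033 = 0.98930 → 98.930% C-12, 1.070% C-13.

1.070%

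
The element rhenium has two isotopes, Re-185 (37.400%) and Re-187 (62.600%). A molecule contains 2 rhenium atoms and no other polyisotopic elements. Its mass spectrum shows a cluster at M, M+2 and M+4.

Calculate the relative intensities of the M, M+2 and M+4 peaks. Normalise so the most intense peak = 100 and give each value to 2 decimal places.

Expanding (0.37400 + 0.62600)^2:
P(M) = 0.37400^2 = 0.139876
P(M+2) = 2 × 0.37400^1 × 0.62600^1 = 0.468248
P(M+4) = 0.62600^2 = 0.391876
The M+2 peak is largest (0.468248); scaling to 100 gives 29.87 : 100.00 : 83.69.

29.87 : 100.00 : 83.69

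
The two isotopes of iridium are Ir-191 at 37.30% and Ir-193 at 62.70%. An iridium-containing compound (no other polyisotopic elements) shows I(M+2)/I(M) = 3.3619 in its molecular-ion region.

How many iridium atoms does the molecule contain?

2

With n Ir atoms, P(M+2)/P(M) = C(n,1)·p^(n−1)q / p^n = n·q/p = n · 0.6270/0.3730.
n = 3.3619 × 0.3730/0.6270 = 2.00 ≈ 2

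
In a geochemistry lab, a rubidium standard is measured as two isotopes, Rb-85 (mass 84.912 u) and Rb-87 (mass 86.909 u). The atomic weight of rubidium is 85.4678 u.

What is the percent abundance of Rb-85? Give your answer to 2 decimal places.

72.17%

Writing the weighted mean with unknown fraction x of Rb-85:
84.912·x + 86.909·(1 − x) = 85.4678
(84.912 − 86.909)·x = 85.4678 − 86.909
x = -1.4412 / -1.997 = 0.72168 → 72.17% Rb-85, 27.83% Rb-87.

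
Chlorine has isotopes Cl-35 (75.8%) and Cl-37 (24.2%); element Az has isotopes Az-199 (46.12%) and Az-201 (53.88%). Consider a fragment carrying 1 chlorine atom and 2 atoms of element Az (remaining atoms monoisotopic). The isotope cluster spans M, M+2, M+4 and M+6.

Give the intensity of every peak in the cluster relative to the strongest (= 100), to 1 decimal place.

Chlorine pattern (n=1): 0.7580 : 0.2420
Element Az pattern (n=2): 0.21270544 : 0.49698912 : 0.29030544
Convolve the two distributions (both contribute in 2-u steps):
  M: 0.7580×0.21270544 = 0.161231
  M+2: 0.7580×0.49698912 + 0.2420×0.21270544 = 0.428192
  M+4: 0.7580×0.29030544 + 0.2420×0.49698912 = 0.340323
  M+6: 0.2420×0.29030544 = 0.070254
Scale to base peak (0.428192) = 100: 37.7 : 100.0 : 79.5 : 16.4

37.7 : 100.0 : 79.5 : 16.4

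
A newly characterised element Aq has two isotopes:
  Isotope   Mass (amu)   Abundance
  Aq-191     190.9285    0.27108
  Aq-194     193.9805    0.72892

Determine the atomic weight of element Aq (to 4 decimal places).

Ar = Σ fᵢ·mᵢ = 0.27108 × 190.9285 + 0.72892 × 193.9805
= 51.75690 + 141.39627 = 193.15317 amu

193.1532 amu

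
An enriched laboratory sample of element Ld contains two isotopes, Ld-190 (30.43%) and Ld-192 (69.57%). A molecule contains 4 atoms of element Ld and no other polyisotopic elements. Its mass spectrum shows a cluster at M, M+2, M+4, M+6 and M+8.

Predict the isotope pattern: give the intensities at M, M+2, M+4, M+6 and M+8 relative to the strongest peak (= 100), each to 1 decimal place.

Each Ld atom is independently Ld-190 (p = 0.3043) or Ld-192 (q = 0.6957); the cluster is the binomial expansion (p + q)^4.
P(M) = 0.3043^4 = 0.008574
P(M+2) = 4 × 0.3043^3 × 0.6957^1 = 0.078413
P(M+4) = 6 × 0.3043^2 × 0.6957^2 = 0.268905
P(M+6) = 4 × 0.3043^1 × 0.6957^3 = 0.409853
P(M+8) = 0.6957^4 = 0.234255
The M+6 peak is largest (0.409853); scaling to 100 gives 2.1 : 19.1 : 65.6 : 100.0 : 57.2.

2.1 : 19.1 : 65.6 : 100.0 : 57.2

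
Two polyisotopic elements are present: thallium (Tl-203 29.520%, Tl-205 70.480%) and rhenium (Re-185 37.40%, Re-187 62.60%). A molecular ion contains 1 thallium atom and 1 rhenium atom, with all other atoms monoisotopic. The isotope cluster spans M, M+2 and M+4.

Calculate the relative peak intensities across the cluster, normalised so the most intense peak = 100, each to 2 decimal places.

24.62 : 100.00 : 98.40

Thallium pattern (n=1): 0.2952 : 0.7048
Rhenium pattern (n=1): 0.3740 : 0.6260
Convolve the two distributions (both contribute in 2-u steps):
  M: 0.2952×0.3740 = 0.110405
  M+2: 0.2952×0.6260 + 0.7048×0.3740 = 0.448390
  M+4: 0.7048×0.6260 = 0.441205
Scale to base peak (0.448390) = 100: 24.62 : 100.00 : 98.40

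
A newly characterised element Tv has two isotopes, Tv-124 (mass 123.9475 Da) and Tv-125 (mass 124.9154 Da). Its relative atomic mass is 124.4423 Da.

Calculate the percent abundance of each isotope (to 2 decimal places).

Tv-124: 48.88%, Tv-125: 51.12%

Let x be the fractional abundance of Tv-124; then Tv-125 has abundance 1 − x.
123.9475·x + 124.9154·(1 − x) = 124.4423
(123.9475 − 124.9154)·x = 124.4423 − 124.9154
x = -0.4731 / -0.9679 = 0.48879 → 48.88% Tv-124, 51.12% Tv-125.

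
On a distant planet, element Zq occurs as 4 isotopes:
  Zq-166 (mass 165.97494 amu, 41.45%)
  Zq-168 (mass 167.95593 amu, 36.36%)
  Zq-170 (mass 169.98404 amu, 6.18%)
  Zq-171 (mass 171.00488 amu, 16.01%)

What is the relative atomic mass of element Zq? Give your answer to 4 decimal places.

167.7483 amu

Average mass = Σ (abundance × isotope mass) = 0.4145 × 165.97494 + 0.3636 × 167.95593 + 0.0618 × 169.98404 + 0.1601 × 171.00488
= 68.796613 + 61.068776 + 10.505014 + 27.377881 = 167.748284 amu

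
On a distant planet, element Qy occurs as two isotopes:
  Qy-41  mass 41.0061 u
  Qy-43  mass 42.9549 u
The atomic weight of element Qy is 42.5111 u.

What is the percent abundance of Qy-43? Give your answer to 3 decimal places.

Writing the weighted mean with unknown fraction x of Qy-41:
41.0061·x + 42.9549·(1 − x) = 42.5111
(41.0061 − 42.9549)·x = 42.5111 − 42.9549
x = -0.4438 / -1.9488 = 0.22773 → 22.773% Qy-41, 77.227% Qy-43.

77.227%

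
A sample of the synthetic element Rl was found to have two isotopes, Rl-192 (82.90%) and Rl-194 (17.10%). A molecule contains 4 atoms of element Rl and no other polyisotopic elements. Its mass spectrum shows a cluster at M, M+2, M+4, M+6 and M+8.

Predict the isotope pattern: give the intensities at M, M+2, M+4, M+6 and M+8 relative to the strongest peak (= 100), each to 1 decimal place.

100.0 : 82.5 : 25.5 : 3.5 : 0.2

The 4 Rl atoms are independent, so intensities follow the terms of (0.8290 + 0.1710)^4.
P(M) = 0.8290^4 = 0.472300
P(M+2) = 4 × 0.8290^3 × 0.1710^1 = 0.389690
P(M+4) = 6 × 0.8290^2 × 0.1710^2 = 0.120574
P(M+6) = 4 × 0.8290^1 × 0.1710^3 = 0.016581
P(M+8) = 0.1710^4 = 0.000855
The M peak is largest (0.472300); scaling to 100 gives 100.0 : 82.5 : 25.5 : 3.5 : 0.2.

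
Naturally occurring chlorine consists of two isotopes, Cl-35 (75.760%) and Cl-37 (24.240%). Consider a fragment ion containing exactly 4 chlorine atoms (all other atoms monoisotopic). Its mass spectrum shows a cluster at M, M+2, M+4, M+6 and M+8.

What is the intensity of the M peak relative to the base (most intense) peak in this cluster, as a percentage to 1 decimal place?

78.1%

(0.75760 + 0.24240)^4 gives M 0.3294, M+2 0.4216, M+4 0.2023, M+6 0.0432, M+8 0.0035; the largest is M+2.
P(M+2) = C(4,1) × 0.75760^3 × 0.24240^1 = 4 × 0.4348304 × 0.2424 = 0.421612 (base)
P(M) = C(4,0) × 0.75760^4 × 0.24240^0 = 1 × 0.32942751 × 1.0000 = 0.329428
Relative intensity = 0.329428 / 0.421612 × 100 = 78.1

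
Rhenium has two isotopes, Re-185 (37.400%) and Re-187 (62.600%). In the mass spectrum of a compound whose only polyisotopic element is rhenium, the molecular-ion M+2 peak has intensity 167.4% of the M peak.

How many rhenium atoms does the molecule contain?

1

With n Re atoms, P(M+2)/P(M) = C(n,1)·p^(n−1)q / p^n = n·q/p = n · 0.62600/0.37400.
n = 1.674 × 0.37400/0.62600 = 1.00 ≈ 1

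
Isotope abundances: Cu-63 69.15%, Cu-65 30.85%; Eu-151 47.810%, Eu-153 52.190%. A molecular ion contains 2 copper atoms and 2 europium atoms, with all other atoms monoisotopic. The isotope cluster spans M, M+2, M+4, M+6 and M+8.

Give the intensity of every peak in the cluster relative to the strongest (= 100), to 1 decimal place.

30.0 : 92.1 : 100.0 : 44.9 : 7.1

Copper pattern (n=2): 0.47817225 : 0.4266555 : 0.09517225
Europium pattern (n=2): 0.22857961 : 0.49904078 : 0.27237961
Convolve the two distributions (both contribute in 2-u steps):
  M: 0.47817225×0.22857961 = 0.109300
  M+2: 0.47817225×0.49904078 + 0.4266555×0.22857961 = 0.336152
  M+4: 0.47817225×0.27237961 + 0.4266555×0.49904078 + 0.09517225×0.22857961 = 0.364917
  M+6: 0.4266555×0.27237961 + 0.09517225×0.49904078 = 0.163707
  M+8: 0.09517225×0.27237961 = 0.025923
Scale to base peak (0.364917) = 100: 30.0 : 92.1 : 100.0 : 44.9 : 7.1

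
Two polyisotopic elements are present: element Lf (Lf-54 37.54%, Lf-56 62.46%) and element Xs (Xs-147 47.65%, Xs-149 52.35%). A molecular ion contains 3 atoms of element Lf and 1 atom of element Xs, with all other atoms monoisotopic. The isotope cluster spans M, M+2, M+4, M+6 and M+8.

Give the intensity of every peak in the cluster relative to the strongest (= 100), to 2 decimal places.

7.25 : 44.17 : 100.00 : 99.57 : 36.70

Element Lf pattern (n=3): 0.05290331 : 0.26406556 : 0.43935896 : 0.24367217
Element Xs pattern (n=1): 0.4765 : 0.5235
Convolve the two distributions (both contribute in 2-u steps):
  M: 0.05290331×0.4765 = 0.025208
  M+2: 0.05290331×0.5235 + 0.26406556×0.4765 = 0.153522
  M+4: 0.26406556×0.5235 + 0.43935896×0.4765 = 0.347593
  M+6: 0.43935896×0.5235 + 0.24367217×0.4765 = 0.346114
  M+8: 0.24367217×0.5235 = 0.127562
Scale to base peak (0.347593) = 100: 7.25 : 44.17 : 100.00 : 99.57 : 36.70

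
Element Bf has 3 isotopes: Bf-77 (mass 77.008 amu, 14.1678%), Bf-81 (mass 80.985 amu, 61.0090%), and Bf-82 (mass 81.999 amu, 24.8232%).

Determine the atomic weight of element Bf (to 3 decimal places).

Ar = Σ fᵢ·mᵢ = 0.141678 × 77.008 + 0.610090 × 80.985 + 0.248232 × 81.999
= 10.9103 + 49.4081 + 20.3548 = 80.6732 amu

80.673 amu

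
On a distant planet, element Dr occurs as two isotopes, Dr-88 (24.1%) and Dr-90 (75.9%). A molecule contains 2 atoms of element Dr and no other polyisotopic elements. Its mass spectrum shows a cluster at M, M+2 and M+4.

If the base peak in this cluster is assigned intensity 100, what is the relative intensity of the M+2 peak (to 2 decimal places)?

63.50

(0.241 + 0.759)^2 gives M 0.0581, M+2 0.3658, M+4 0.5761; the largest is M+4.
P(M+4) = C(2,2) × 0.241^0 × 0.759^2 = 1 × 1.0000 × 0.576081 = 0.576081 (base)
P(M+2) = C(2,1) × 0.241^1 × 0.759^1 = 2 × 0.2410 × 0.7590 = 0.365838
Relative intensity = 0.365838 / 0.576081 × 100 = 63.50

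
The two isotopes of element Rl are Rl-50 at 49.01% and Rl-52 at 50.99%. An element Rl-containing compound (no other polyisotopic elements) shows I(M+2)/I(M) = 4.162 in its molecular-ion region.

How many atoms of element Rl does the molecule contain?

4

For n independent Rl atoms, I(M+2)/I(M) = n · (abundance Rl-52) / (abundance Rl-50) = n · 0.5099/0.4901.
n = 4.162 × 0.4901/0.5099 = 4.00 ≈ 4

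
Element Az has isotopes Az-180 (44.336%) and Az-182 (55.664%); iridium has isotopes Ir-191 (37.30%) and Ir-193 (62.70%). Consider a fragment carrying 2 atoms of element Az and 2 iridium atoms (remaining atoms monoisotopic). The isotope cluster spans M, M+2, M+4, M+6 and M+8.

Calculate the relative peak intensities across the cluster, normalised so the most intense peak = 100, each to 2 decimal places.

7.79 : 45.73 : 100.00 : 96.50 : 34.68

Element Az pattern (n=2): 0.19656809 : 0.49358382 : 0.30984809
Iridium pattern (n=2): 0.139129 : 0.467742 : 0.393129
Convolve the two distributions (both contribute in 2-u steps):
  M: 0.19656809×0.139129 = 0.027348
  M+2: 0.19656809×0.467742 + 0.49358382×0.139129 = 0.160615
  M+4: 0.19656809×0.393129 + 0.49358382×0.467742 + 0.30984809×0.139129 = 0.351255
  M+6: 0.49358382×0.393129 + 0.30984809×0.467742 = 0.338971
  M+8: 0.30984809×0.393129 = 0.121810
Scale to base peak (0.351255) = 100: 7.79 : 45.73 : 100.00 : 96.50 : 34.68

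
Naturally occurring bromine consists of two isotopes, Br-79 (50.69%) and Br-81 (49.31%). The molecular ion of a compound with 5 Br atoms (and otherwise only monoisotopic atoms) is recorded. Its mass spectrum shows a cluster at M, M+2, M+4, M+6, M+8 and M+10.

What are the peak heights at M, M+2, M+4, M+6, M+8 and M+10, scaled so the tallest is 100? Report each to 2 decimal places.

10.57 : 51.40 : 100.00 : 97.28 : 47.31 : 9.21

The 5 Br atoms are independent, so intensities follow the terms of (0.5069 + 0.4931)^5.
P(M) = 0.5069^5 = 0.033467
P(M+2) = 5 × 0.5069^4 × 0.4931^1 = 0.162777
P(M+4) = 10 × 0.5069^3 × 0.4931^2 = 0.316692
P(M+6) = 10 × 0.5069^2 × 0.4931^3 = 0.308070
P(M+8) = 5 × 0.5069^1 × 0.4931^4 = 0.149842
P(M+10) = 0.4931^5 = 0.029152
The M+4 peak is largest (0.316692); scaling to 100 gives 10.57 : 51.40 : 100.00 : 97.28 : 47.31 : 9.21.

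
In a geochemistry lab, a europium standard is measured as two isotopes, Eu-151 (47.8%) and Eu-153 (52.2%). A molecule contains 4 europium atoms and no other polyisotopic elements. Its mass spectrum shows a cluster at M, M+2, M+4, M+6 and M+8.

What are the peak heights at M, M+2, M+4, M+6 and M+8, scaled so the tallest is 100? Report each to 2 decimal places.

The 4 Eu atoms are independent, so intensities follow the terms of (0.478 + 0.522)^4.
P(M) = 0.478^4 = 0.052205
P(M+2) = 4 × 0.478^3 × 0.522^1 = 0.228042
P(M+4) = 6 × 0.478^2 × 0.522^2 = 0.373549
P(M+6) = 4 × 0.478^1 × 0.522^3 = 0.271956
P(M+8) = 0.522^4 = 0.074248
The M+4 peak is largest (0.373549); scaling to 100 gives 13.98 : 61.05 : 100.00 : 72.80 : 19.88.

13.98 : 61.05 : 100.00 : 72.80 : 19.88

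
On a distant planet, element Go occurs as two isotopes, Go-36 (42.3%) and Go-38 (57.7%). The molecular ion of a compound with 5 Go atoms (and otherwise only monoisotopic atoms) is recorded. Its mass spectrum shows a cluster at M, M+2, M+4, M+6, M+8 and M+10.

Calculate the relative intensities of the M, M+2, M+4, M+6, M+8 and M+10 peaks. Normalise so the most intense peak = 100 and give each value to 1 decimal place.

3.9 : 26.9 : 73.3 : 100.0 : 68.2 : 18.6

Expanding (0.423 + 0.577)^5:
P(M) = 0.423^5 = 0.013543
P(M+2) = 5 × 0.423^4 × 0.577^1 = 0.092365
P(M+4) = 10 × 0.423^3 × 0.577^2 = 0.251984
P(M+6) = 10 × 0.423^2 × 0.577^3 = 0.343723
P(M+8) = 5 × 0.423^1 × 0.577^4 = 0.234430
P(M+10) = 0.577^5 = 0.063956
The M+6 peak is largest (0.343723); scaling to 100 gives 3.9 : 26.9 : 73.3 : 100.0 : 68.2 : 18.6.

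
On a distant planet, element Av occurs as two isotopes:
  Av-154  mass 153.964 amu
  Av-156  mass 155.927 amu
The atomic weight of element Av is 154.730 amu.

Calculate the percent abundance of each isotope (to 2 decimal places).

With x = fraction of Av-154 (so Av-156 is 1 − x):
153.964·x + 155.927·(1 − x) = 154.730
(153.964 − 155.927)·x = 154.730 − 155.927
x = -1.197 / -1.963 = 0.60978 → 60.98% Av-154, 39.02% Av-156.

Av-154: 60.98%, Av-156: 39.02%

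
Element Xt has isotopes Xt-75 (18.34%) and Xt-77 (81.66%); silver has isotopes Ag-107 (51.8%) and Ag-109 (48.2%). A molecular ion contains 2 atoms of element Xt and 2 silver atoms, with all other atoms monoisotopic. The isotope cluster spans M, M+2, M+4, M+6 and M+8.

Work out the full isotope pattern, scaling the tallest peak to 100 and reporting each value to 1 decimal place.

2.2 : 24.1 : 83.5 : 100.0 : 38.5

Element Xt pattern (n=2): 0.03363556 : 0.29952888 : 0.66683556
Silver pattern (n=2): 0.268324 : 0.499352 : 0.232324
Convolve the two distributions (both contribute in 2-u steps):
  M: 0.03363556×0.268324 = 0.009025
  M+2: 0.03363556×0.499352 + 0.29952888×0.268324 = 0.097167
  M+4: 0.03363556×0.232324 + 0.29952888×0.499352 + 0.66683556×0.268324 = 0.336313
  M+6: 0.29952888×0.232324 + 0.66683556×0.499352 = 0.402573
  M+8: 0.66683556×0.232324 = 0.154922
Scale to base peak (0.402573) = 100: 2.2 : 24.1 : 83.5 : 100.0 : 38.5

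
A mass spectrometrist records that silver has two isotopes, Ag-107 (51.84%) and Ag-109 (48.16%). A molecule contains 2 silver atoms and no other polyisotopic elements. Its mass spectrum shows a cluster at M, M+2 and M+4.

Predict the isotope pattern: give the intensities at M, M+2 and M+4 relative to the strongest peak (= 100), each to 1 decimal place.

The 2 Ag atoms are independent, so intensities follow the terms of (0.5184 + 0.4816)^2.
P(M) = 0.5184^2 = 0.268739
P(M+2) = 2 × 0.5184^1 × 0.4816^1 = 0.499323
P(M+4) = 0.4816^2 = 0.231939
The M+2 peak is largest (0.499323); scaling to 100 gives 53.8 : 100.0 : 46.5.

53.8 : 100.0 : 46.5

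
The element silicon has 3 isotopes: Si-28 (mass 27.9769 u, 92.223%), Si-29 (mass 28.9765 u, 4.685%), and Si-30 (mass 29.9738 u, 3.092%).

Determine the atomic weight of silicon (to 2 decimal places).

28.09 u

The abundance-weighted mean is 0.92223 × 27.9769 + 0.04685 × 28.9765 + 0.03092 × 29.9738
= 25.80114 + 1.35755 + 0.92679 = 28.08548 u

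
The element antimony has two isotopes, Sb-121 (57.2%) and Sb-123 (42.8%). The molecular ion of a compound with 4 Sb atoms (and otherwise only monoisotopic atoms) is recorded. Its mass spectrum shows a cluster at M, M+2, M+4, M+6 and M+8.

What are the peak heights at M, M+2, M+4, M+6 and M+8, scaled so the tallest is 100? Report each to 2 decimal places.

29.77 : 89.10 : 100.00 : 49.88 : 9.33

The 4 Sb atoms are independent, so intensities follow the terms of (0.572 + 0.428)^4.
P(M) = 0.572^4 = 0.107049
P(M+2) = 4 × 0.572^3 × 0.428^1 = 0.320400
P(M+4) = 6 × 0.572^2 × 0.428^2 = 0.359609
P(M+6) = 4 × 0.572^1 × 0.428^3 = 0.179385
P(M+8) = 0.428^4 = 0.033556
The M+4 peak is largest (0.359609); scaling to 100 gives 29.77 : 89.10 : 100.00 : 49.88 : 9.33.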